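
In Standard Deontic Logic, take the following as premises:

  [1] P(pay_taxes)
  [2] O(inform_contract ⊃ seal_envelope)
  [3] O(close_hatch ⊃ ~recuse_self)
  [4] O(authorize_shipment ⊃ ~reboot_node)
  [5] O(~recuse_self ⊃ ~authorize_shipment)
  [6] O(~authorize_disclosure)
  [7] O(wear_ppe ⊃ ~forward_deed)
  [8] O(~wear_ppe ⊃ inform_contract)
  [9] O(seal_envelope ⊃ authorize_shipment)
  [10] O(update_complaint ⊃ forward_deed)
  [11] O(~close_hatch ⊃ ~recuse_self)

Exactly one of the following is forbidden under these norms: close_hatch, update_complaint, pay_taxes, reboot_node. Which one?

update_complaint

Premises 11 and 3 cover both cases: O(~close_hatch ⊃ ~recuse_self) and O(close_hatch ⊃ ~recuse_self). Since ~close_hatch ∨ close_hatch is a tautology, O(~recuse_self) follows.
Applying K to premise 5 (O(~recuse_self ⊃ ~authorize_shipment)) and O(~recuse_self) yields O(~authorize_shipment).
The contrapositive of premise 9 (O(seal_envelope ⊃ authorize_shipment)) is O(~authorize_shipment ⊃ ~seal_envelope), and O(~authorize_shipment) is already established, so O(~seal_envelope).
Premise 2, O(inform_contract ⊃ seal_envelope), contraposes to O(~seal_envelope ⊃ ~inform_contract); with O(~seal_envelope) we get O(~inform_contract).
Premise 8 is O(~wear_ppe ⊃ inform_contract); contrapositively O(~inform_contract ⊃ wear_ppe). Since O(~inform_contract) holds, K gives O(wear_ppe).
From O(wear_ppe) and premise 7, O(wear_ppe ⊃ ~forward_deed), we obtain O(~forward_deed).
Premise 10 is O(update_complaint ⊃ forward_deed); contrapositively O(~forward_deed ⊃ ~update_complaint). Since O(~forward_deed) holds, K gives O(~update_complaint).
So O(~update_complaint) holds, i.e. update_complaint is forbidden. None of the other listed options is forbidden under the premises.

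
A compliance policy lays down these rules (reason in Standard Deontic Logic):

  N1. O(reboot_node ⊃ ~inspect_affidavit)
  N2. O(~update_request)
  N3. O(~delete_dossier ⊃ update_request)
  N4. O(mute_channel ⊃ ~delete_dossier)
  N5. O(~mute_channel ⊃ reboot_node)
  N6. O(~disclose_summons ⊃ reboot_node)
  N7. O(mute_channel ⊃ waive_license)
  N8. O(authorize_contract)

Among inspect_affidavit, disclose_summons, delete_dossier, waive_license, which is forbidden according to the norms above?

Premise 2 states O(~update_request) outright.
Premise 3, O(~delete_dossier ⊃ update_request), contraposes to O(~update_request ⊃ delete_dossier); with O(~update_request) we get O(delete_dossier).
Premise 4 is O(mute_channel ⊃ ~delete_dossier); contrapositively O(delete_dossier ⊃ ~mute_channel). Since O(delete_dossier) holds, K gives O(~mute_channel).
Applying K to premise 5 (O(~mute_channel ⊃ reboot_node)) and O(~mute_channel) yields O(reboot_node).
With premise 1, O(reboot_node ⊃ ~inspect_affidavit), the K-axiom yields O(~inspect_affidavit).
So O(~inspect_affidavit) holds, i.e. inspect_affidavit is forbidden. None of the other listed options is forbidden under the premises.

inspect_affidavit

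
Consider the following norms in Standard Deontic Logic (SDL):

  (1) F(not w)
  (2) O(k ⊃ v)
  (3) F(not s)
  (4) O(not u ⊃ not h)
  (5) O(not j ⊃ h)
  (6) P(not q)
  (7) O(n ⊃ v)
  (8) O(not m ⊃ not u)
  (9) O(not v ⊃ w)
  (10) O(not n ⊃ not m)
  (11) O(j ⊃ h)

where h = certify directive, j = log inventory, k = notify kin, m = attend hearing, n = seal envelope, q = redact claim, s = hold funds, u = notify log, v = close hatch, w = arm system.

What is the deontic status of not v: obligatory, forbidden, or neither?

Premises 5 and 11 are O(not j ⊃ h) and O(j ⊃ h); every ideal world satisfies not j or j, so in either case h holds — hence O(h).
Premise 4 is O(not u ⊃ not h); contrapositively O(h ⊃ u). Since O(h) holds, K gives O(u).
The contrapositive of premise 8 (O(not m ⊃ not u)) is O(u ⊃ m), and O(u) is already established, so O(m).
Premise 10, O(not n ⊃ not m), contraposes to O(m ⊃ n); with O(m) we get O(n).
From O(n) and premise 7, O(n ⊃ v), we obtain O(v).
Premises 1, 2, 3, 6, 9 do not contribute to this derivation.
Thus O(v), which is F(not v): not v is forbidden.

Forbidden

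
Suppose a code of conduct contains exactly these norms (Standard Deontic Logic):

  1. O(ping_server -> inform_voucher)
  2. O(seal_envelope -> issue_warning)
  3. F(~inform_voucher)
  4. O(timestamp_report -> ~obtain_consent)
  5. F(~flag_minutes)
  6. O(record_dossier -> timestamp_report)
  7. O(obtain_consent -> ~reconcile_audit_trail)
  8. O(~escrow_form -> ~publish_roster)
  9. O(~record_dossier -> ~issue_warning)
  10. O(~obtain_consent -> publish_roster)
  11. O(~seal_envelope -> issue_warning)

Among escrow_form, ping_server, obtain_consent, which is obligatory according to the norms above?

Premises 2 and 11 are O(seal_envelope -> issue_warning) and O(~seal_envelope -> issue_warning); every ideal world satisfies seal_envelope or ~seal_envelope, so in either case issue_warning holds — hence O(issue_warning).
Premise 9 is O(~record_dossier -> ~issue_warning); contrapositively O(issue_warning -> record_dossier). Since O(issue_warning) holds, K gives O(record_dossier).
Applying K to premise 6 (O(record_dossier -> timestamp_report)) and O(record_dossier) yields O(timestamp_report).
Applying K to premise 4 (O(timestamp_report -> ~obtain_consent)) and O(timestamp_report) yields O(~obtain_consent).
From O(~obtain_consent) and premise 10, O(~obtain_consent -> publish_roster), we obtain O(publish_roster).
The contrapositive of premise 8 (O(~escrow_form -> ~publish_roster)) is O(publish_roster -> escrow_form), and O(publish_roster) is already established, so O(escrow_form).
So O(escrow_form) holds — escrow_form is obligatory. None of the other listed options is made obligatory by any chain of premises.

escrow_form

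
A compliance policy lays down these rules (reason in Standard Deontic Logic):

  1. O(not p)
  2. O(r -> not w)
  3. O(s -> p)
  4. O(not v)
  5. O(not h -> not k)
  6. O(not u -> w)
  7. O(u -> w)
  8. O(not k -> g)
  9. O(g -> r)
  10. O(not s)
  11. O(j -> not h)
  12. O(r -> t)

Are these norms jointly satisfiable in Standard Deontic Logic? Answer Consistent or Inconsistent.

Premise 3 is O(s -> p), but O(s) is not derivable from the premises, so it does not yield O(p).
So O(p) is not derivable, and the apparent clash with O(not p) does not arise.
A world satisfying every obligation exists (e.g. g=false, h=true, j=false, k=true, p=false, r=false, s=false, t=false, u=false, v=false, w=true); no atom is both obligatory and forbidden, so the set is consistent.

Consistent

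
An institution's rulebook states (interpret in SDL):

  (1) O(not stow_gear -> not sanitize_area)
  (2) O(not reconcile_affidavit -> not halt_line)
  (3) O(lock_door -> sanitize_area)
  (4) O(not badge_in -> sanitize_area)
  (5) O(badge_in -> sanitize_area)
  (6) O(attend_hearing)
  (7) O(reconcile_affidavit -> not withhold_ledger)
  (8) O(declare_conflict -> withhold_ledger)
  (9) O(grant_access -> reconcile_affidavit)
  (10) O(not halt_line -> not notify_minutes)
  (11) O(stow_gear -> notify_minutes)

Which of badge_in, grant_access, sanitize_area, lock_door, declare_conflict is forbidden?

Premises 5 and 4 cover both cases: O(badge_in -> sanitize_area) and O(not badge_in -> sanitize_area). Since badge_in ∨ not badge_in is a tautology, O(sanitize_area) follows.
The contrapositive of premise 1 (O(not stow_gear -> not sanitize_area)) is O(sanitize_area -> stow_gear), and O(sanitize_area) is already established, so O(stow_gear).
Premise 11 is O(stow_gear -> notify_minutes); since O(stow_gear), deontic closure gives O(notify_minutes).
Premise 10 is O(not halt_line -> not notify_minutes); contrapositively O(notify_minutes -> halt_line). Since O(notify_minutes) holds, K gives O(halt_line).
Premise 2 is O(not reconcile_affidavit -> not halt_line); contrapositively O(halt_line -> reconcile_affidavit). Since O(halt_line) holds, K gives O(reconcile_affidavit).
Applying K to premise 7 (O(reconcile_affidavit -> not withhold_ledger)) and O(reconcile_affidavit) yields O(not withhold_ledger).
The contrapositive of premise 8 (O(declare_conflict -> withhold_ledger)) is O(not withhold_ledger -> not declare_conflict), and O(not withhold_ledger) is already established, so O(not declare_conflict).
So O(not declare_conflict) holds, i.e. declare_conflict is forbidden. None of the other listed options is forbidden under the premises.

declare_conflict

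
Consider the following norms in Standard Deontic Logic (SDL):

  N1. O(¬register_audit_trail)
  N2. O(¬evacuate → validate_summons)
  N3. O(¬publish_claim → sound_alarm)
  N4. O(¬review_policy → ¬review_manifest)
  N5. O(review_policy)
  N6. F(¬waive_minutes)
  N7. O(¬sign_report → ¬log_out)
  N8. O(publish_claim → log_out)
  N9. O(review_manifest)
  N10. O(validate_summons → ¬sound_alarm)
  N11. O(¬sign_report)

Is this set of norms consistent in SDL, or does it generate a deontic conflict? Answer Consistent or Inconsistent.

Premise 4 is O(¬review_policy → ¬review_manifest), but O(¬review_policy) is not derivable from the premises, so it does not yield O(¬review_manifest).
So O(¬review_manifest) is not derivable, and the apparent clash with O(review_manifest) does not arise.
A world satisfying every obligation exists (e.g. evacuate=true, log_out=false, publish_claim=false, register_audit_trail=false, review_manifest=true, review_policy=true, sign_report=false, sound_alarm=true, validate_summons=false, waive_minutes=true); no atom is both obligatory and forbidden, so the set is consistent.

Consistent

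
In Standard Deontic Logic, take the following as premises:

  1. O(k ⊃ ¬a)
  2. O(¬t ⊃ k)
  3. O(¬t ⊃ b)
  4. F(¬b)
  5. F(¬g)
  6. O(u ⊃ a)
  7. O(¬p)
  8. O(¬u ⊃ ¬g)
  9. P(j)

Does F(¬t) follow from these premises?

F(¬g) at premise 5 means O(g).
Premise 8, O(¬u ⊃ ¬g), contraposes to O(g ⊃ u); with O(g) we get O(u).
Premise 6 is O(u ⊃ a); since O(u), deontic closure gives O(a).
The contrapositive of premise 1 (O(k ⊃ ¬a)) is O(a ⊃ ¬k), and O(a) is already established, so O(¬k).
Premise 2, O(¬t ⊃ k), contraposes to O(¬k ⊃ t); with O(¬k) we get O(t).
Premises 3, 4, 7, 9 do not contribute to this derivation.
So O(t) holds, i.e. F(¬t). The claim follows.

Yes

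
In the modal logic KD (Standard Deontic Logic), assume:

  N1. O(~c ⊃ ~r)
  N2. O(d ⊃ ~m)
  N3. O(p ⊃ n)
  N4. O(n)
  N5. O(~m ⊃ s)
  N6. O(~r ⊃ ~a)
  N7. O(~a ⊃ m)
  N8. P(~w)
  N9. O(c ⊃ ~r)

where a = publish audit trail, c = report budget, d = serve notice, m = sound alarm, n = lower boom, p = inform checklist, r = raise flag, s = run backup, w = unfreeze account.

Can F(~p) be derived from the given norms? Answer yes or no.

No

Premise 3 is O(p ⊃ n); even if O(n) held, inferring O(p) would be affirming the consequent — invalid.
No other premise forces O(p). An ideal world satisfying every premise can still have ~p true, so F(~p) is not derivable.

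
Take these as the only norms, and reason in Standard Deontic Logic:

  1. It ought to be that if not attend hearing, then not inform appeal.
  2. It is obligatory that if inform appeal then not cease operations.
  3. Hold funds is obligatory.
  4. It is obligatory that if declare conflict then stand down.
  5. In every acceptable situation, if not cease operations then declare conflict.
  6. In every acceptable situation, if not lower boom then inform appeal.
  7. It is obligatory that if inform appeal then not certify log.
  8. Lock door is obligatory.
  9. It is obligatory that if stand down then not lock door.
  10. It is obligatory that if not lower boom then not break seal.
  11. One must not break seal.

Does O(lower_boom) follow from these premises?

From premise 8 we have O(lock_door).
Premise 9, O(stand_down → ¬lock_door), contraposes to O(lock_door → ¬stand_down); with O(lock_door) we get O(¬stand_down).
Premise 4 is O(declare_conflict → stand_down); contrapositively O(¬stand_down → ¬declare_conflict). Since O(¬stand_down) holds, K gives O(¬declare_conflict).
The contrapositive of premise 5 (O(¬cease_operations → declare_conflict)) is O(¬declare_conflict → cease_operations), and O(¬declare_conflict) is already established, so O(cease_operations).
Premise 2, O(inform_appeal → ¬cease_operations), contraposes to O(cease_operations → ¬inform_appeal); with O(cease_operations) we get O(¬inform_appeal).
Premise 6, O(¬lower_boom → inform_appeal), contraposes to O(¬inform_appeal → lower_boom); with O(¬inform_appeal) we get O(lower_boom).
Premises 1, 3, 7, 10, 11 do not contribute to this derivation.
So O(lower_boom) follows.

Yes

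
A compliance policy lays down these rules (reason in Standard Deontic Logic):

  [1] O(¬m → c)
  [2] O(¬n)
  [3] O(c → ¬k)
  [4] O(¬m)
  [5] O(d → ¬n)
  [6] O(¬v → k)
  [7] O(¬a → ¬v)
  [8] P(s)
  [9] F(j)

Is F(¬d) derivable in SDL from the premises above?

No

Premise 5 is O(d → ¬n); even if O(¬n) held, inferring O(d) would be affirming the consequent — invalid.
No other premise forces O(d). An ideal world satisfying every premise can still have ¬d true, so F(¬d) is not derivable.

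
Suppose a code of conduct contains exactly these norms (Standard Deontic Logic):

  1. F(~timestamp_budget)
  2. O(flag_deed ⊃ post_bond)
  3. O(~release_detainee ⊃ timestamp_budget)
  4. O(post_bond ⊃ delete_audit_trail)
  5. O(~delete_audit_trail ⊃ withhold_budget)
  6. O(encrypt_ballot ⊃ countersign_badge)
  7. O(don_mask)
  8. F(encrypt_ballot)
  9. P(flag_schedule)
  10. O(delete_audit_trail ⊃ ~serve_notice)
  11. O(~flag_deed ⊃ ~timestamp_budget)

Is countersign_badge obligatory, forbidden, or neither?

Premise 6 is O(encrypt_ballot ⊃ countersign_badge), but O(encrypt_ballot) is not derivable from the premises, so it does not yield O(countersign_badge).
No premise or chain of K-axiom applications forces O(countersign_badge), and none forces O(~countersign_badge). So countersign_badge is neither obligatory nor forbidden under these norms.

Neither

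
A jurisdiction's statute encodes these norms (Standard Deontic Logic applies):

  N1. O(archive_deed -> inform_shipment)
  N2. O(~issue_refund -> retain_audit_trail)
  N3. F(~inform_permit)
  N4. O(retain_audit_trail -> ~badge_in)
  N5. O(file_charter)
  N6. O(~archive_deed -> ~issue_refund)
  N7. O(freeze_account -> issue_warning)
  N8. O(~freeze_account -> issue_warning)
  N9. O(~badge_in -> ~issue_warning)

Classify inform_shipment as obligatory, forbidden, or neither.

Obligatory

Premises 8 and 7 are O(~freeze_account -> issue_warning) and O(freeze_account -> issue_warning); every ideal world satisfies ~freeze_account or freeze_account, so in either case issue_warning holds — hence O(issue_warning).
Premise 9 is O(~badge_in -> ~issue_warning); contrapositively O(issue_warning -> badge_in). Since O(issue_warning) holds, K gives O(badge_in).
Premise 4 is O(retain_audit_trail -> ~badge_in); contrapositively O(badge_in -> ~retain_audit_trail). Since O(badge_in) holds, K gives O(~retain_audit_trail).
The contrapositive of premise 2 (O(~issue_refund -> retain_audit_trail)) is O(~retain_audit_trail -> issue_refund), and O(~retain_audit_trail) is already established, so O(issue_refund).
Premise 6 is O(~archive_deed -> ~issue_refund); contrapositively O(issue_refund -> archive_deed). Since O(issue_refund) holds, K gives O(archive_deed).
From O(archive_deed) and premise 1, O(archive_deed -> inform_shipment), we obtain O(inform_shipment).
Premises 3, 5 do not contribute to this derivation.
Hence inform_shipment is obligatory.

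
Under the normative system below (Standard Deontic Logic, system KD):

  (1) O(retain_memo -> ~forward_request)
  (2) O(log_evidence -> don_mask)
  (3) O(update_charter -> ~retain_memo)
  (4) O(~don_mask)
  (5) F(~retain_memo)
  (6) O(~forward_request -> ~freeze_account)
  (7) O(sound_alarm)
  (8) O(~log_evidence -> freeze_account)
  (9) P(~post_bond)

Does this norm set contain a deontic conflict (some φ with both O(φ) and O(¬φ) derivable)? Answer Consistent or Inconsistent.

From premise 4 we have O(~don_mask).
Premise 2, O(log_evidence -> don_mask), contraposes to O(~don_mask -> ~log_evidence); with O(~don_mask) we get O(~log_evidence).
With premise 8, O(~log_evidence -> freeze_account), the K-axiom yields O(freeze_account).
Premise 6 is O(~forward_request -> ~freeze_account); contrapositively O(freeze_account -> forward_request). Since O(freeze_account) holds, K gives O(forward_request).
The contrapositive of premise 1 (O(retain_memo -> ~forward_request)) is O(forward_request -> ~retain_memo), and O(forward_request) is already established, so O(~retain_memo).
However, F(~retain_memo) at premise 5 amounts to O(retain_memo).
We now have both O(~retain_memo) and O(retain_memo) — retain_memo is simultaneously obligatory and forbidden, violating the D-axiom.

Inconsistent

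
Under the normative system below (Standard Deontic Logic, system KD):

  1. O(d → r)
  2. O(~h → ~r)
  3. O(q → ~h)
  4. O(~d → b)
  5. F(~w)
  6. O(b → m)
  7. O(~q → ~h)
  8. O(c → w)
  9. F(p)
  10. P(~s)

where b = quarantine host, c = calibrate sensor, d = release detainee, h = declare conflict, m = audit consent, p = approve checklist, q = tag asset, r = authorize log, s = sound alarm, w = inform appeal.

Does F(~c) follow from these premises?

No

Premise 8 is O(c → w); even if O(w) held, inferring O(c) would be affirming the consequent — invalid.
No other premise forces O(c). An ideal world satisfying every premise can still have ~c true, so F(~c) is not derivable.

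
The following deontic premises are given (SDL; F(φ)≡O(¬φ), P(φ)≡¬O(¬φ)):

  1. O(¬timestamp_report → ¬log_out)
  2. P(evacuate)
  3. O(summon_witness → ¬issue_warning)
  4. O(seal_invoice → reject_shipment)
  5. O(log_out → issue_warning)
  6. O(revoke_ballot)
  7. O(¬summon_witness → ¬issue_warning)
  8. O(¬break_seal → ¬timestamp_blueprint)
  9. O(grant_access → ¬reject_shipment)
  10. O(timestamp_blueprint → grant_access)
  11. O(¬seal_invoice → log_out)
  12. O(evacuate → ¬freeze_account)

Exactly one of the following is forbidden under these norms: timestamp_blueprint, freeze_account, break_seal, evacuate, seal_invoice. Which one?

timestamp_blueprint

By case analysis on summon_witness: premise 3 gives O(summon_witness → ¬issue_warning) and premise 7 gives O(¬summon_witness → ¬issue_warning), so O(¬issue_warning) either way.
Premise 5, O(log_out → issue_warning), contraposes to O(¬issue_warning → ¬log_out); with O(¬issue_warning) we get O(¬log_out).
Premise 11 is O(¬seal_invoice → log_out); contrapositively O(¬log_out → seal_invoice). Since O(¬log_out) holds, K gives O(seal_invoice).
Applying K to premise 4 (O(seal_invoice → reject_shipment)) and O(seal_invoice) yields O(reject_shipment).
Premise 9 is O(grant_access → ¬reject_shipment); contrapositively O(reject_shipment → ¬grant_access). Since O(reject_shipment) holds, K gives O(¬grant_access).
The contrapositive of premise 10 (O(timestamp_blueprint → grant_access)) is O(¬grant_access → ¬timestamp_blueprint), and O(¬grant_access) is already established, so O(¬timestamp_blueprint).
So O(¬timestamp_blueprint) holds, i.e. timestamp_blueprint is forbidden. None of the other listed options is forbidden under the premises.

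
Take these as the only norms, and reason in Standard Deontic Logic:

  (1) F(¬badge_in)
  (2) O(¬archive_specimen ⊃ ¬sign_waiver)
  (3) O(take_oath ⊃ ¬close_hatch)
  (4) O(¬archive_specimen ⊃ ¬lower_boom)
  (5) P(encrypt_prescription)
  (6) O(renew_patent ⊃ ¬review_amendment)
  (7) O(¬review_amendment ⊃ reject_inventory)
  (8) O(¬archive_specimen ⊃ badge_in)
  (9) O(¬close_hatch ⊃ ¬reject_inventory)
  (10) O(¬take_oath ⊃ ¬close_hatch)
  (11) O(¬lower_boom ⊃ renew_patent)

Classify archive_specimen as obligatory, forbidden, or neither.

Obligatory

By case analysis on take_oath: premise 3 gives O(take_oath ⊃ ¬close_hatch) and premise 10 gives O(¬take_oath ⊃ ¬close_hatch), so O(¬close_hatch) either way.
Applying K to premise 9 (O(¬close_hatch ⊃ ¬reject_inventory)) and O(¬close_hatch) yields O(¬reject_inventory).
Premise 7 is O(¬review_amendment ⊃ reject_inventory); contrapositively O(¬reject_inventory ⊃ review_amendment). Since O(¬reject_inventory) holds, K gives O(review_amendment).
The contrapositive of premise 6 (O(renew_patent ⊃ ¬review_amendment)) is O(review_amendment ⊃ ¬renew_patent), and O(review_amendment) is already established, so O(¬renew_patent).
The contrapositive of premise 11 (O(¬lower_boom ⊃ renew_patent)) is O(¬renew_patent ⊃ lower_boom), and O(¬renew_patent) is already established, so O(lower_boom).
The contrapositive of premise 4 (O(¬archive_specimen ⊃ ¬lower_boom)) is O(lower_boom ⊃ archive_specimen), and O(lower_boom) is already established, so O(archive_specimen).
Premises 1, 2, 5, 8 do not contribute to this derivation.
Hence archive_specimen is obligatory.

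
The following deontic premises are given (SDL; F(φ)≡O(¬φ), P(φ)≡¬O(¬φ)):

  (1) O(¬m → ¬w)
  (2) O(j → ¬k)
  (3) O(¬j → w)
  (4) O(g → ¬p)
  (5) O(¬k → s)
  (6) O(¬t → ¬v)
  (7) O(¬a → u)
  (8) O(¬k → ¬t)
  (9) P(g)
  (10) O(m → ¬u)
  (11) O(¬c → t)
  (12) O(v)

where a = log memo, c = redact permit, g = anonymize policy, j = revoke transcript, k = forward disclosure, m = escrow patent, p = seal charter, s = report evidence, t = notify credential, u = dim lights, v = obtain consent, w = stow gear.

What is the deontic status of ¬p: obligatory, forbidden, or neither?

Premise 4 is O(g → ¬p), but O(g) is not derivable from the premises (the permission P(g) asserts only ¬O(¬g), not O(g)), so it does not yield O(¬p).
No premise or chain of K-axiom applications forces O(¬p), and none forces O(p). So ¬p is neither obligatory nor forbidden under these norms.

Neither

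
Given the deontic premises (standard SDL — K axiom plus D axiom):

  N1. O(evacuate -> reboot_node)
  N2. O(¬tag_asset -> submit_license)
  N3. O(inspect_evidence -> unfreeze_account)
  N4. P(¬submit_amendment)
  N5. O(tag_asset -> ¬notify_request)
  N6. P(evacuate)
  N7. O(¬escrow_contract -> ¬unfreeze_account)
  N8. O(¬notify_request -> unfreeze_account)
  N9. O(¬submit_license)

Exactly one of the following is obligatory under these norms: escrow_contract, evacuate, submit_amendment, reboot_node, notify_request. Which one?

From premise 9 we have O(¬submit_license).
The contrapositive of premise 2 (O(¬tag_asset -> submit_license)) is O(¬submit_license -> tag_asset), and O(¬submit_license) is already established, so O(tag_asset).
From O(tag_asset) and premise 5, O(tag_asset -> ¬notify_request), we obtain O(¬notify_request).
From O(¬notify_request) and premise 8, O(¬notify_request -> unfreeze_account), we obtain O(unfreeze_account).
Premise 7, O(¬escrow_contract -> ¬unfreeze_account), contraposes to O(unfreeze_account -> escrow_contract); with O(unfreeze_account) we get O(escrow_contract).
So O(escrow_contract) holds — escrow_contract is obligatory. None of the other listed options is made obligatory by any chain of premises.

escrow_contract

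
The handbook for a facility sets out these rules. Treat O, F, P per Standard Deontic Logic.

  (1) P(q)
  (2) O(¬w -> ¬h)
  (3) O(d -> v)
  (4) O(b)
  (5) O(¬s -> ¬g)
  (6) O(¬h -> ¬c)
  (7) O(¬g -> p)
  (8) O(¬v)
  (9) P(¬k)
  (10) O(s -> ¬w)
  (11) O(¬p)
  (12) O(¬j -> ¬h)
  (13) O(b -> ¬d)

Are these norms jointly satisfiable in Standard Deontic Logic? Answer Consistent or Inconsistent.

Premise 3 is O(d -> v), but O(d) is not derivable from the premises, so it does not yield O(v).
So O(v) is not derivable, and the apparent clash with O(¬v) does not arise.
A world satisfying every obligation exists (e.g. b=true, c=false, d=false, g=true, h=false, j=false, k=false, p=false, q=false, s=true, v=false, w=false); no atom is both obligatory and forbidden, so the set is consistent.

Consistent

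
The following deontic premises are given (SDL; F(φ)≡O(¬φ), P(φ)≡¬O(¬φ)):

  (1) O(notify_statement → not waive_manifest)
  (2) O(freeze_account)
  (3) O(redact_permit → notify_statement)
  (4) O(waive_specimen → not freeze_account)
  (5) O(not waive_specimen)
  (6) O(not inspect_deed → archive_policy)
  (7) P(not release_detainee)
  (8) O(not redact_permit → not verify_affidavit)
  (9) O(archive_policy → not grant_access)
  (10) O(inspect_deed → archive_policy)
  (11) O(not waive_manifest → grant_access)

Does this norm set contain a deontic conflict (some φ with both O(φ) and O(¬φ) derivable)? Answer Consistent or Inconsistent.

Premise 4 is O(waive_specimen → not freeze_account), but O(waive_specimen) is not derivable from the premises, so it does not yield O(not freeze_account).
So O(not freeze_account) is not derivable, and the apparent clash with O(freeze_account) does not arise.
A world satisfying every obligation exists (e.g. archive_policy=true, freeze_account=true, grant_access=false, inspect_deed=false, notify_statement=false, redact_permit=false, release_detainee=false, verify_affidavit=false, waive_manifest=true, waive_specimen=false); no atom is both obligatory and forbidden, so the set is consistent.

Consistent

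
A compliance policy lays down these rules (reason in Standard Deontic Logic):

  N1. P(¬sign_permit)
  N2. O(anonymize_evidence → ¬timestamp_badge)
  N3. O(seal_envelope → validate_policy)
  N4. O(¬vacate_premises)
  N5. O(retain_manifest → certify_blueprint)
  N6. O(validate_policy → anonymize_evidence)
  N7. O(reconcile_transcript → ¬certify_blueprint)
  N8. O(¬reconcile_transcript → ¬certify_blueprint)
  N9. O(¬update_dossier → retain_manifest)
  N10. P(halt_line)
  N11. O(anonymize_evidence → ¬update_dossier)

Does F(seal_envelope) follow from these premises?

By case analysis on reconcile_transcript: premise 7 gives O(reconcile_transcript → ¬certify_blueprint) and premise 8 gives O(¬reconcile_transcript → ¬certify_blueprint), so O(¬certify_blueprint) either way.
Premise 5, O(retain_manifest → certify_blueprint), contraposes to O(¬certify_blueprint → ¬retain_manifest); with O(¬certify_blueprint) we get O(¬retain_manifest).
Premise 9, O(¬update_dossier → retain_manifest), contraposes to O(¬retain_manifest → update_dossier); with O(¬retain_manifest) we get O(update_dossier).
Premise 11 is O(anonymize_evidence → ¬update_dossier); contrapositively O(update_dossier → ¬anonymize_evidence). Since O(update_dossier) holds, K gives O(¬anonymize_evidence).
The contrapositive of premise 6 (O(validate_policy → anonymize_evidence)) is O(¬anonymize_evidence → ¬validate_policy), and O(¬anonymize_evidence) is already established, so O(¬validate_policy).
Premise 3 is O(seal_envelope → validate_policy); contrapositively O(¬validate_policy → ¬seal_envelope). Since O(¬validate_policy) holds, K gives O(¬seal_envelope).
Premises 1, 2, 4, 10 do not contribute to this derivation.
So O(¬seal_envelope) holds, i.e. F(seal_envelope). The claim follows.

Yes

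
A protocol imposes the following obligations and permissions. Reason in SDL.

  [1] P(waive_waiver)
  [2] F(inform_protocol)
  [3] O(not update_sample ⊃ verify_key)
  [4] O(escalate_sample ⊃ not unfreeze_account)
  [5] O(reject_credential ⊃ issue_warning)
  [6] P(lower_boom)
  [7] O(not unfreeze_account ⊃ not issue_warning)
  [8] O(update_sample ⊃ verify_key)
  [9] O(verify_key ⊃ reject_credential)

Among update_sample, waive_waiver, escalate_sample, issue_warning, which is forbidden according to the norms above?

escalate_sample

Premises 3 and 8 are O(not update_sample ⊃ verify_key) and O(update_sample ⊃ verify_key); every ideal world satisfies not update_sample or update_sample, so in either case verify_key holds — hence O(verify_key).
Premise 9 is O(verify_key ⊃ reject_credential); since O(verify_key), deontic closure gives O(reject_credential).
Premise 5 is O(reject_credential ⊃ issue_warning); since O(reject_credential), deontic closure gives O(issue_warning).
The contrapositive of premise 7 (O(not unfreeze_account ⊃ not issue_warning)) is O(issue_warning ⊃ unfreeze_account), and O(issue_warning) is already established, so O(unfreeze_account).
The contrapositive of premise 4 (O(escalate_sample ⊃ not unfreeze_account)) is O(unfreeze_account ⊃ not escalate_sample), and O(unfreeze_account) is already established, so O(not escalate_sample).
So O(not escalate_sample) holds, i.e. escalate_sample is forbidden. None of the other listed options is forbidden under the premises.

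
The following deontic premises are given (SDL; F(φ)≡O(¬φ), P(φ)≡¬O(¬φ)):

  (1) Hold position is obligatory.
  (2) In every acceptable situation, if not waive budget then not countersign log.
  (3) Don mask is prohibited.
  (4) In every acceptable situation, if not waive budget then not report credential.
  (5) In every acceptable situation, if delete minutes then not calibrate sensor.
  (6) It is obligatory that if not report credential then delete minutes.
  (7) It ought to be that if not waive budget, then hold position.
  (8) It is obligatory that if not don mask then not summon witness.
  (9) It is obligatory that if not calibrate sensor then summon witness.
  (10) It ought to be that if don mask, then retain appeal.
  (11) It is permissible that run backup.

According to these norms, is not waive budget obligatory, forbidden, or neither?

F(don_mask) at premise 3 means O(¬don_mask).
With premise 8, O(¬don_mask → ¬summon_witness), the K-axiom yields O(¬summon_witness).
Premise 9, O(¬calibrate_sensor → summon_witness), contraposes to O(¬summon_witness → calibrate_sensor); with O(¬summon_witness) we get O(calibrate_sensor).
The contrapositive of premise 5 (O(delete_minutes → ¬calibrate_sensor)) is O(calibrate_sensor → ¬delete_minutes), and O(calibrate_sensor) is already established, so O(¬delete_minutes).
The contrapositive of premise 6 (O(¬report_credential → delete_minutes)) is O(¬delete_minutes → report_credential), and O(¬delete_minutes) is already established, so O(report_credential).
Premise 4, O(¬waive_budget → ¬report_credential), contraposes to O(report_credential → waive_budget); with O(report_credential) we get O(waive_budget).
Premises 1, 2, 7, 10, 11 do not contribute to this derivation.
Thus O(waive_budget), which is F(¬waive_budget): ¬waive_budget is forbidden.

Forbidden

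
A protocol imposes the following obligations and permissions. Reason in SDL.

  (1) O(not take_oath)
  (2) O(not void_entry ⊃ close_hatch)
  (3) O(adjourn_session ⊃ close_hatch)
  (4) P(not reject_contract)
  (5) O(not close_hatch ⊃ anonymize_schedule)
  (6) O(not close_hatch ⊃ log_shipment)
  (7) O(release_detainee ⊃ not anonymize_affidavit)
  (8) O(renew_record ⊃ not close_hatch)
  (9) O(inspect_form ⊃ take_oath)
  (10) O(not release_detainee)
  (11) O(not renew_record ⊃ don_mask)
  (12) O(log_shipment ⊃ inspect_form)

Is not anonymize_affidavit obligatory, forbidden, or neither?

Neither

Premise 7 is O(release_detainee ⊃ not anonymize_affidavit), but O(release_detainee) is not derivable from the premises, so it does not yield O(not anonymize_affidavit).
No premise or chain of K-axiom applications forces O(not anonymize_affidavit), and none forces O(anonymize_affidavit). So not anonymize_affidavit is neither obligatory nor forbidden under these norms.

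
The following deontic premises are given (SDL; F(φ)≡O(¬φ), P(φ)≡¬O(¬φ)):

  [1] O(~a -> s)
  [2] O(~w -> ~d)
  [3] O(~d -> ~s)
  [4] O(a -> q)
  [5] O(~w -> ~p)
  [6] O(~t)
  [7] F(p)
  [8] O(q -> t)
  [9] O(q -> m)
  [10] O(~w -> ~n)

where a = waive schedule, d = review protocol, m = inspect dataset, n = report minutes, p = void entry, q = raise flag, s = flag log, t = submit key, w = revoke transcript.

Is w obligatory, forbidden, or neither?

Obligatory

Premise 6 gives O(~t).
The contrapositive of premise 8 (O(q -> t)) is O(~t -> ~q), and O(~t) is already established, so O(~q).
Premise 4 is O(a -> q); contrapositively O(~q -> ~a). Since O(~q) holds, K gives O(~a).
Applying K to premise 1 (O(~a -> s)) and O(~a) yields O(s).
The contrapositive of premise 3 (O(~d -> ~s)) is O(s -> d), and O(s) is already established, so O(d).
The contrapositive of premise 2 (O(~w -> ~d)) is O(d -> w), and O(d) is already established, so O(w).
Premises 5, 7, 9, 10 do not contribute to this derivation.
Hence w is obligatory.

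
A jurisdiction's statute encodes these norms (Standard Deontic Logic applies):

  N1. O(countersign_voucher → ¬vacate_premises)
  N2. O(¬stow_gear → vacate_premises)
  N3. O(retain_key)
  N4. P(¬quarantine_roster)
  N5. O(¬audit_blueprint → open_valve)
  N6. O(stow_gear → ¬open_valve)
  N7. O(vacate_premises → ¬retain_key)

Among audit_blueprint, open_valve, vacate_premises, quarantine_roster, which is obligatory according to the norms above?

audit_blueprint

From premise 3 we have O(retain_key).
Premise 7, O(vacate_premises → ¬retain_key), contraposes to O(retain_key → ¬vacate_premises); with O(retain_key) we get O(¬vacate_premises).
Premise 2, O(¬stow_gear → vacate_premises), contraposes to O(¬vacate_premises → stow_gear); with O(¬vacate_premises) we get O(stow_gear).
Premise 6 is O(stow_gear → ¬open_valve); since O(stow_gear), deontic closure gives O(¬open_valve).
Premise 5 is O(¬audit_blueprint → open_valve); contrapositively O(¬open_valve → audit_blueprint). Since O(¬open_valve) holds, K gives O(audit_blueprint).
So O(audit_blueprint) holds — audit_blueprint is obligatory. None of the other listed options is made obligatory by any chain of premises.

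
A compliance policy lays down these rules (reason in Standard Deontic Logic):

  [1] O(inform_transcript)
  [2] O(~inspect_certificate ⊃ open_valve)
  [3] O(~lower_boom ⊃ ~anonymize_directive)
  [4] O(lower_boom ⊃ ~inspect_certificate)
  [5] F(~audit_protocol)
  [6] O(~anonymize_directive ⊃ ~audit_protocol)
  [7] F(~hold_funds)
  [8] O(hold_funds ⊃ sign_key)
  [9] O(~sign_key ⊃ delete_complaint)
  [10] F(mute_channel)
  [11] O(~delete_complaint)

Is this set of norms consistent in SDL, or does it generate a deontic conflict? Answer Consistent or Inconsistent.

Premise 9 is O(~sign_key ⊃ delete_complaint), but O(~sign_key) is not derivable from the premises, so it does not yield O(delete_complaint).
So O(delete_complaint) is not derivable, and the apparent clash with O(~delete_complaint) does not arise.
A world satisfying every obligation exists (e.g. anonymize_directive=true, audit_protocol=true, delete_complaint=false, hold_funds=true, inform_transcript=true, inspect_certificate=false, lower_boom=true, mute_channel=false, open_valve=true, sign_key=true); no atom is both obligatory and forbidden, so the set is consistent.

Consistent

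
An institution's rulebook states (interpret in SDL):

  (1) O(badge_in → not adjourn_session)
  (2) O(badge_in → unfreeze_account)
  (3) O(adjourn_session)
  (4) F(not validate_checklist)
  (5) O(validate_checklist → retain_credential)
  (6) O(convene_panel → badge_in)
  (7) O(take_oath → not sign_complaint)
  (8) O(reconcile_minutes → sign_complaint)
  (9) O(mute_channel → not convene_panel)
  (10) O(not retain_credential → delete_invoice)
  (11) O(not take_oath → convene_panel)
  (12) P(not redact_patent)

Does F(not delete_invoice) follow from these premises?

No

Premise 10 is O(not retain_credential → delete_invoice), but O(not retain_credential) is not derivable from the premises, so it does not yield O(delete_invoice).
No other premise forces O(delete_invoice). An ideal world satisfying every premise can still have not delete_invoice true, so F(not delete_invoice) is not derivable.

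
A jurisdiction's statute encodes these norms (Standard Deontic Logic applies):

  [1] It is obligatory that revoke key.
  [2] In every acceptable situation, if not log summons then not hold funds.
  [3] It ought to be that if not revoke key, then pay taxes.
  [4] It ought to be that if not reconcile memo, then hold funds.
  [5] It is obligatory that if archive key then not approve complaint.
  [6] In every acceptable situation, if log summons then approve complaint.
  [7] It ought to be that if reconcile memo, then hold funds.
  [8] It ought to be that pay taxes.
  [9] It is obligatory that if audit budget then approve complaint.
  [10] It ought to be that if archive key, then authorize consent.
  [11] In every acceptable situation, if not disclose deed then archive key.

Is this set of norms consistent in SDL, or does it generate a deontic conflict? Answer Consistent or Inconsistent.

Premise 3 is O(¬revoke_key → pay_taxes); even if O(pay_taxes) held, inferring O(¬revoke_key) would be affirming the consequent — invalid.
So O(¬revoke_key) is not derivable, and the apparent clash with O(revoke_key) does not arise.
A world satisfying every obligation exists (e.g. approve_complaint=true, archive_key=false, audit_budget=false, authorize_consent=false, disclose_deed=true, hold_funds=true, log_summons=true, pay_taxes=true, reconcile_memo=false, revoke_key=true); no atom is both obligatory and forbidden, so the set is consistent.

Consistent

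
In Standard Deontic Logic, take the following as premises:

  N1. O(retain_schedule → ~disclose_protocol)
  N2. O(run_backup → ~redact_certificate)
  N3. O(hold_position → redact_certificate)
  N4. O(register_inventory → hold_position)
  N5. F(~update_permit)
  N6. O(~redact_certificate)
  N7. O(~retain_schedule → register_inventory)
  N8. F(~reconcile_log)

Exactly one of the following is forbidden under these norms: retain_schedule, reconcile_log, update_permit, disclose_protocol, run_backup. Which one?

Premise 6 gives O(~redact_certificate).
Premise 3, O(hold_position → redact_certificate), contraposes to O(~redact_certificate → ~hold_position); with O(~redact_certificate) we get O(~hold_position).
Premise 4, O(register_inventory → hold_position), contraposes to O(~hold_position → ~register_inventory); with O(~hold_position) we get O(~register_inventory).
The contrapositive of premise 7 (O(~retain_schedule → register_inventory)) is O(~register_inventory → retain_schedule), and O(~register_inventory) is already established, so O(retain_schedule).
Premise 1 is O(retain_schedule → ~disclose_protocol); since O(retain_schedule), deontic closure gives O(~disclose_protocol).
So O(~disclose_protocol) holds, i.e. disclose_protocol is forbidden. None of the other listed options is forbidden under the premises.

disclose_protocol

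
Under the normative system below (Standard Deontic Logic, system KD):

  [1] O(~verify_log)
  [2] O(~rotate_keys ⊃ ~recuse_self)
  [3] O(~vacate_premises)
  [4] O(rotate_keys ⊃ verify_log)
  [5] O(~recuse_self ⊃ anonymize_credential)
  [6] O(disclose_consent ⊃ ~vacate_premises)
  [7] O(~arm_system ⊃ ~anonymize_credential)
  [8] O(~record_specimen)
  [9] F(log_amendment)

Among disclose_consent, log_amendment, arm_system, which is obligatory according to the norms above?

arm_system

Premise 1 gives O(~verify_log).
The contrapositive of premise 4 (O(rotate_keys ⊃ verify_log)) is O(~verify_log ⊃ ~rotate_keys), and O(~verify_log) is already established, so O(~rotate_keys).
Applying K to premise 2 (O(~rotate_keys ⊃ ~recuse_self)) and O(~rotate_keys) yields O(~recuse_self).
With premise 5, O(~recuse_self ⊃ anonymize_credential), the K-axiom yields O(anonymize_credential).
The contrapositive of premise 7 (O(~arm_system ⊃ ~anonymize_credential)) is O(anonymize_credential ⊃ arm_system), and O(anonymize_credential) is already established, so O(arm_system).
So O(arm_system) holds — arm_system is obligatory. None of the other listed options is made obligatory by any chain of premises.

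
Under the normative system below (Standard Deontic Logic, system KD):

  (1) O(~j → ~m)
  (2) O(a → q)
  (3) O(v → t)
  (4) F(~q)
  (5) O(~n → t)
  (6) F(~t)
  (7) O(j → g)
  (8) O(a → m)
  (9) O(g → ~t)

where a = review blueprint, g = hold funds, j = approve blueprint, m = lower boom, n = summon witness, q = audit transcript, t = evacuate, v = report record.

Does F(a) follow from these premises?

Yes

Premise 6 is F(~t), i.e. O(t).
The contrapositive of premise 9 (O(g → ~t)) is O(t → ~g), and O(t) is already established, so O(~g).
Premise 7, O(j → g), contraposes to O(~g → ~j); with O(~g) we get O(~j).
Applying K to premise 1 (O(~j → ~m)) and O(~j) yields O(~m).
The contrapositive of premise 8 (O(a → m)) is O(~m → ~a), and O(~m) is already established, so O(~a).
Premises 2, 3, 4, 5 do not contribute to this derivation.
So O(~a) holds, i.e. F(a). The claim follows.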